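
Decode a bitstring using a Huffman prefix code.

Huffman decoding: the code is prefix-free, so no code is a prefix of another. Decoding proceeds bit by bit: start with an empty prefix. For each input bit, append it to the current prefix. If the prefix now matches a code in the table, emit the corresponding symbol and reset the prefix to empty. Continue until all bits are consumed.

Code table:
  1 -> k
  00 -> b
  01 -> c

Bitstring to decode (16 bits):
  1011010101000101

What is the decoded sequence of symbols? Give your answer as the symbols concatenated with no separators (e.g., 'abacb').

Answer: kckcccbcc

Derivation:
Bit 0: prefix='1' -> emit 'k', reset
Bit 1: prefix='0' (no match yet)
Bit 2: prefix='01' -> emit 'c', reset
Bit 3: prefix='1' -> emit 'k', reset
Bit 4: prefix='0' (no match yet)
Bit 5: prefix='01' -> emit 'c', reset
Bit 6: prefix='0' (no match yet)
Bit 7: prefix='01' -> emit 'c', reset
Bit 8: prefix='0' (no match yet)
Bit 9: prefix='01' -> emit 'c', reset
Bit 10: prefix='0' (no match yet)
Bit 11: prefix='00' -> emit 'b', reset
Bit 12: prefix='0' (no match yet)
Bit 13: prefix='01' -> emit 'c', reset
Bit 14: prefix='0' (no match yet)
Bit 15: prefix='01' -> emit 'c', reset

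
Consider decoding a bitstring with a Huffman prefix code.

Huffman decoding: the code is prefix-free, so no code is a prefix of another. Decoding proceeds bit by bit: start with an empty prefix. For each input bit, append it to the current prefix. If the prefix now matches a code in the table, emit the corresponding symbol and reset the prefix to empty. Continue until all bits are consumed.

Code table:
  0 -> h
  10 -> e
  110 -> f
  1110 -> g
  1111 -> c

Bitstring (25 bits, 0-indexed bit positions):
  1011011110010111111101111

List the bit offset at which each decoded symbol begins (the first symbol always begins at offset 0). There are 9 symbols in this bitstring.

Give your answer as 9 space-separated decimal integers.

Answer: 0 2 5 9 10 11 13 17 21

Derivation:
Bit 0: prefix='1' (no match yet)
Bit 1: prefix='10' -> emit 'e', reset
Bit 2: prefix='1' (no match yet)
Bit 3: prefix='11' (no match yet)
Bit 4: prefix='110' -> emit 'f', reset
Bit 5: prefix='1' (no match yet)
Bit 6: prefix='11' (no match yet)
Bit 7: prefix='111' (no match yet)
Bit 8: prefix='1111' -> emit 'c', reset
Bit 9: prefix='0' -> emit 'h', reset
Bit 10: prefix='0' -> emit 'h', reset
Bit 11: prefix='1' (no match yet)
Bit 12: prefix='10' -> emit 'e', reset
Bit 13: prefix='1' (no match yet)
Bit 14: prefix='11' (no match yet)
Bit 15: prefix='111' (no match yet)
Bit 16: prefix='1111' -> emit 'c', reset
Bit 17: prefix='1' (no match yet)
Bit 18: prefix='11' (no match yet)
Bit 19: prefix='111' (no match yet)
Bit 20: prefix='1110' -> emit 'g', reset
Bit 21: prefix='1' (no match yet)
Bit 22: prefix='11' (no match yet)
Bit 23: prefix='111' (no match yet)
Bit 24: prefix='1111' -> emit 'c', reset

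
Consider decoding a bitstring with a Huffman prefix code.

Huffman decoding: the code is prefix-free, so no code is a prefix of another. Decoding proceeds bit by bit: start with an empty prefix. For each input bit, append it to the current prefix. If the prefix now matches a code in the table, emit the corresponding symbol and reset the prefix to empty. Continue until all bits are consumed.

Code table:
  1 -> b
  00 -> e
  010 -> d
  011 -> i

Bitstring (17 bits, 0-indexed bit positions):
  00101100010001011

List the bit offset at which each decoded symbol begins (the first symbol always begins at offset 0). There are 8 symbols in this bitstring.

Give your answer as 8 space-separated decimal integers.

Bit 0: prefix='0' (no match yet)
Bit 1: prefix='00' -> emit 'e', reset
Bit 2: prefix='1' -> emit 'b', reset
Bit 3: prefix='0' (no match yet)
Bit 4: prefix='01' (no match yet)
Bit 5: prefix='011' -> emit 'i', reset
Bit 6: prefix='0' (no match yet)
Bit 7: prefix='00' -> emit 'e', reset
Bit 8: prefix='0' (no match yet)
Bit 9: prefix='01' (no match yet)
Bit 10: prefix='010' -> emit 'd', reset
Bit 11: prefix='0' (no match yet)
Bit 12: prefix='00' -> emit 'e', reset
Bit 13: prefix='1' -> emit 'b', reset
Bit 14: prefix='0' (no match yet)
Bit 15: prefix='01' (no match yet)
Bit 16: prefix='011' -> emit 'i', reset

Answer: 0 2 3 6 8 11 13 14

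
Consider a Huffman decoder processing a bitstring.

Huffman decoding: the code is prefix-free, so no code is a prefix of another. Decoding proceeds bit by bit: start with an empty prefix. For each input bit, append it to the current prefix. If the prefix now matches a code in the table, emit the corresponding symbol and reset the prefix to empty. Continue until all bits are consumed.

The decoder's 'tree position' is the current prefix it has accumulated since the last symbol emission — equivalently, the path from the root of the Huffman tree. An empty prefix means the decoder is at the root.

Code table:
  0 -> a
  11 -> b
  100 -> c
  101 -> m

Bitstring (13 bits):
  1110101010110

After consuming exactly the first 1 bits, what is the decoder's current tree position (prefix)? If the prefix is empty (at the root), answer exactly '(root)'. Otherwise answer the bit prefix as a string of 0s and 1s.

Bit 0: prefix='1' (no match yet)

Answer: 1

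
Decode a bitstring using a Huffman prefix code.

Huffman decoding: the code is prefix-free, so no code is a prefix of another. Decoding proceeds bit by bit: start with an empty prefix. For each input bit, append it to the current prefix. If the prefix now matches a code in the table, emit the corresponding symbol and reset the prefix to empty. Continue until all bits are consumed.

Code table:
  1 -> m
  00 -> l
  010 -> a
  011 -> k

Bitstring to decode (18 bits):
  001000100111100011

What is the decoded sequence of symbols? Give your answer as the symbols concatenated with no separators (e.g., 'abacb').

Answer: lmlakmmlk

Derivation:
Bit 0: prefix='0' (no match yet)
Bit 1: prefix='00' -> emit 'l', reset
Bit 2: prefix='1' -> emit 'm', reset
Bit 3: prefix='0' (no match yet)
Bit 4: prefix='00' -> emit 'l', reset
Bit 5: prefix='0' (no match yet)
Bit 6: prefix='01' (no match yet)
Bit 7: prefix='010' -> emit 'a', reset
Bit 8: prefix='0' (no match yet)
Bit 9: prefix='01' (no match yet)
Bit 10: prefix='011' -> emit 'k', reset
Bit 11: prefix='1' -> emit 'm', reset
Bit 12: prefix='1' -> emit 'm', reset
Bit 13: prefix='0' (no match yet)
Bit 14: prefix='00' -> emit 'l', reset
Bit 15: prefix='0' (no match yet)
Bit 16: prefix='01' (no match yet)
Bit 17: prefix='011' -> emit 'k', reset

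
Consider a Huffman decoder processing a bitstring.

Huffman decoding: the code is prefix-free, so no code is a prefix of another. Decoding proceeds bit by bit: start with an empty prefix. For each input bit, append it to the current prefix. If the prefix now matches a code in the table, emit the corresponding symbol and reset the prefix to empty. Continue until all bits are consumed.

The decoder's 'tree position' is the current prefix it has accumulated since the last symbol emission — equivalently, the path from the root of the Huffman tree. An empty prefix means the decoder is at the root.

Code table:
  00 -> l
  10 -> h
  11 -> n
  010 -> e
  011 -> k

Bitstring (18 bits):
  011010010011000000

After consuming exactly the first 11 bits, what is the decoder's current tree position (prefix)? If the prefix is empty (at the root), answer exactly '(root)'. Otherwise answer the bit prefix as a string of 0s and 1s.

Answer: 01

Derivation:
Bit 0: prefix='0' (no match yet)
Bit 1: prefix='01' (no match yet)
Bit 2: prefix='011' -> emit 'k', reset
Bit 3: prefix='0' (no match yet)
Bit 4: prefix='01' (no match yet)
Bit 5: prefix='010' -> emit 'e', reset
Bit 6: prefix='0' (no match yet)
Bit 7: prefix='01' (no match yet)
Bit 8: prefix='010' -> emit 'e', reset
Bit 9: prefix='0' (no match yet)
Bit 10: prefix='01' (no match yet)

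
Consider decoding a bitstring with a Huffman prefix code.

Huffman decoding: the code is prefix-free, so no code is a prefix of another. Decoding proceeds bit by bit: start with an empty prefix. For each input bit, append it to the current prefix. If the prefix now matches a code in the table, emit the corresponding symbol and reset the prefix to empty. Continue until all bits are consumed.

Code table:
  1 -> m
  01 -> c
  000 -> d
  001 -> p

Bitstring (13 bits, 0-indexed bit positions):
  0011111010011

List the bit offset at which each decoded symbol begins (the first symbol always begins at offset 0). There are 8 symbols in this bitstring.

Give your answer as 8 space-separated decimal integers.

Answer: 0 3 4 5 6 7 9 12

Derivation:
Bit 0: prefix='0' (no match yet)
Bit 1: prefix='00' (no match yet)
Bit 2: prefix='001' -> emit 'p', reset
Bit 3: prefix='1' -> emit 'm', reset
Bit 4: prefix='1' -> emit 'm', reset
Bit 5: prefix='1' -> emit 'm', reset
Bit 6: prefix='1' -> emit 'm', reset
Bit 7: prefix='0' (no match yet)
Bit 8: prefix='01' -> emit 'c', reset
Bit 9: prefix='0' (no match yet)
Bit 10: prefix='00' (no match yet)
Bit 11: prefix='001' -> emit 'p', reset
Bit 12: prefix='1' -> emit 'm', reset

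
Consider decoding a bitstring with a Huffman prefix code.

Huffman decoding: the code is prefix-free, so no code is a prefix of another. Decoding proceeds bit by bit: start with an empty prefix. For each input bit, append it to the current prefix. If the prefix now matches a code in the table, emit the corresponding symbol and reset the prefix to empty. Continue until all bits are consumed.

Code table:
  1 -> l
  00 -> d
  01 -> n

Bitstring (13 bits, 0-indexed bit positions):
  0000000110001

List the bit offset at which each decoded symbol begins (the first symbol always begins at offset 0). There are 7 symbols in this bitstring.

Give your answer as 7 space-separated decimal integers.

Answer: 0 2 4 6 8 9 11

Derivation:
Bit 0: prefix='0' (no match yet)
Bit 1: prefix='00' -> emit 'd', reset
Bit 2: prefix='0' (no match yet)
Bit 3: prefix='00' -> emit 'd', reset
Bit 4: prefix='0' (no match yet)
Bit 5: prefix='00' -> emit 'd', reset
Bit 6: prefix='0' (no match yet)
Bit 7: prefix='01' -> emit 'n', reset
Bit 8: prefix='1' -> emit 'l', reset
Bit 9: prefix='0' (no match yet)
Bit 10: prefix='00' -> emit 'd', reset
Bit 11: prefix='0' (no match yet)
Bit 12: prefix='01' -> emit 'n', reset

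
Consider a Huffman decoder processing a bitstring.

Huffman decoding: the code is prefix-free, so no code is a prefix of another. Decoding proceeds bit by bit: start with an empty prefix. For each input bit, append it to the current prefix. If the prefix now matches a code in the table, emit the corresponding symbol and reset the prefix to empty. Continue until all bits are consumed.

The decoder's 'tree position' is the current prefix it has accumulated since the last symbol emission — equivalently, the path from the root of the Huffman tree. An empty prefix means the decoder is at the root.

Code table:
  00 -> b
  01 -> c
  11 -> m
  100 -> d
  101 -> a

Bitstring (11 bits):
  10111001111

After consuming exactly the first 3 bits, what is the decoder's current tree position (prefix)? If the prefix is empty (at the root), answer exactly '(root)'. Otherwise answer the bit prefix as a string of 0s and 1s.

Answer: (root)

Derivation:
Bit 0: prefix='1' (no match yet)
Bit 1: prefix='10' (no match yet)
Bit 2: prefix='101' -> emit 'a', reset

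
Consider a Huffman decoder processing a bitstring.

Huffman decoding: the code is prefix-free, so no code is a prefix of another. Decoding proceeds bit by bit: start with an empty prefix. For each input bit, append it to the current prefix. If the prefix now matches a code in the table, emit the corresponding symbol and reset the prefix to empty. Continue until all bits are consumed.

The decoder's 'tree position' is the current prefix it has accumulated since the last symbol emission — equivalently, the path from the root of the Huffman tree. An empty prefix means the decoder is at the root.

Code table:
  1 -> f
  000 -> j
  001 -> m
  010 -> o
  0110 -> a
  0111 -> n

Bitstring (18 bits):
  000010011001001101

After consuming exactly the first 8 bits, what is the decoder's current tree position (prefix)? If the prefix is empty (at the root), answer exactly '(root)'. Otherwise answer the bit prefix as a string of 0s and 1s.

Bit 0: prefix='0' (no match yet)
Bit 1: prefix='00' (no match yet)
Bit 2: prefix='000' -> emit 'j', reset
Bit 3: prefix='0' (no match yet)
Bit 4: prefix='01' (no match yet)
Bit 5: prefix='010' -> emit 'o', reset
Bit 6: prefix='0' (no match yet)
Bit 7: prefix='01' (no match yet)

Answer: 01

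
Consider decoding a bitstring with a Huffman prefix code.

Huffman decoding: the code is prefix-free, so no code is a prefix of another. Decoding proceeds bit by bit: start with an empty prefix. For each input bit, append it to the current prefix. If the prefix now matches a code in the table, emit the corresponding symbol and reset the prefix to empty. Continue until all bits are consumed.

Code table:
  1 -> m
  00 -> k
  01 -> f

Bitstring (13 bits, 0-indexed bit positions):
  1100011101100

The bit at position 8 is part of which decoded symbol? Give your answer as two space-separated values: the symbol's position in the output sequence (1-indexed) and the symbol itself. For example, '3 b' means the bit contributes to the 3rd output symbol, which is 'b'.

Bit 0: prefix='1' -> emit 'm', reset
Bit 1: prefix='1' -> emit 'm', reset
Bit 2: prefix='0' (no match yet)
Bit 3: prefix='00' -> emit 'k', reset
Bit 4: prefix='0' (no match yet)
Bit 5: prefix='01' -> emit 'f', reset
Bit 6: prefix='1' -> emit 'm', reset
Bit 7: prefix='1' -> emit 'm', reset
Bit 8: prefix='0' (no match yet)
Bit 9: prefix='01' -> emit 'f', reset
Bit 10: prefix='1' -> emit 'm', reset
Bit 11: prefix='0' (no match yet)
Bit 12: prefix='00' -> emit 'k', reset

Answer: 7 f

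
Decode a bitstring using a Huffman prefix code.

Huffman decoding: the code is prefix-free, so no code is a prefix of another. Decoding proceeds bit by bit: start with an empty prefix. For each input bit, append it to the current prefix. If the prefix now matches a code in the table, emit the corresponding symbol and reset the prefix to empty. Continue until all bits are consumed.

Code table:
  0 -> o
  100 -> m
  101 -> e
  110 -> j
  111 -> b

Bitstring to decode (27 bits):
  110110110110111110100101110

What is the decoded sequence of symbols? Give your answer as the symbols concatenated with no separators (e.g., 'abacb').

Bit 0: prefix='1' (no match yet)
Bit 1: prefix='11' (no match yet)
Bit 2: prefix='110' -> emit 'j', reset
Bit 3: prefix='1' (no match yet)
Bit 4: prefix='11' (no match yet)
Bit 5: prefix='110' -> emit 'j', reset
Bit 6: prefix='1' (no match yet)
Bit 7: prefix='11' (no match yet)
Bit 8: prefix='110' -> emit 'j', reset
Bit 9: prefix='1' (no match yet)
Bit 10: prefix='11' (no match yet)
Bit 11: prefix='110' -> emit 'j', reset
Bit 12: prefix='1' (no match yet)
Bit 13: prefix='11' (no match yet)
Bit 14: prefix='111' -> emit 'b', reset
Bit 15: prefix='1' (no match yet)
Bit 16: prefix='11' (no match yet)
Bit 17: prefix='110' -> emit 'j', reset
Bit 18: prefix='1' (no match yet)
Bit 19: prefix='10' (no match yet)
Bit 20: prefix='100' -> emit 'm', reset
Bit 21: prefix='1' (no match yet)
Bit 22: prefix='10' (no match yet)
Bit 23: prefix='101' -> emit 'e', reset
Bit 24: prefix='1' (no match yet)
Bit 25: prefix='11' (no match yet)
Bit 26: prefix='110' -> emit 'j', reset

Answer: jjjjbjmej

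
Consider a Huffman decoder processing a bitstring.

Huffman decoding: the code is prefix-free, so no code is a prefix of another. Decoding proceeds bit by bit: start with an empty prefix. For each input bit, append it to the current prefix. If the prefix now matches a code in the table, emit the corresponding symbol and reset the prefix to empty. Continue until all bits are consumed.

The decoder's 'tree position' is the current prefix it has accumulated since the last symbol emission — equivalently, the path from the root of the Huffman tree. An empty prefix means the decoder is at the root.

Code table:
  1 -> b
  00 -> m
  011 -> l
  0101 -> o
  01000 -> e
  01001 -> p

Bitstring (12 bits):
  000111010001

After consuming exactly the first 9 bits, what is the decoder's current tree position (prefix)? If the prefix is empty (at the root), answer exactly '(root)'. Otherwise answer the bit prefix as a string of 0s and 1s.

Bit 0: prefix='0' (no match yet)
Bit 1: prefix='00' -> emit 'm', reset
Bit 2: prefix='0' (no match yet)
Bit 3: prefix='01' (no match yet)
Bit 4: prefix='011' -> emit 'l', reset
Bit 5: prefix='1' -> emit 'b', reset
Bit 6: prefix='0' (no match yet)
Bit 7: prefix='01' (no match yet)
Bit 8: prefix='010' (no match yet)

Answer: 010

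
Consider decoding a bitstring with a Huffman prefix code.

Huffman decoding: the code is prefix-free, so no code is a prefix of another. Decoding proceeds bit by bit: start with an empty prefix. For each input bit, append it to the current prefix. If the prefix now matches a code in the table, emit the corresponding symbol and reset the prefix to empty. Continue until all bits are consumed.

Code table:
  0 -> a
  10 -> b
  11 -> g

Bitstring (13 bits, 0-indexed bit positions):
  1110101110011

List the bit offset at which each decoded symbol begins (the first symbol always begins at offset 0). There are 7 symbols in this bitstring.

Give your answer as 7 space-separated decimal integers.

Bit 0: prefix='1' (no match yet)
Bit 1: prefix='11' -> emit 'g', reset
Bit 2: prefix='1' (no match yet)
Bit 3: prefix='10' -> emit 'b', reset
Bit 4: prefix='1' (no match yet)
Bit 5: prefix='10' -> emit 'b', reset
Bit 6: prefix='1' (no match yet)
Bit 7: prefix='11' -> emit 'g', reset
Bit 8: prefix='1' (no match yet)
Bit 9: prefix='10' -> emit 'b', reset
Bit 10: prefix='0' -> emit 'a', reset
Bit 11: prefix='1' (no match yet)
Bit 12: prefix='11' -> emit 'g', reset

Answer: 0 2 4 6 8 10 11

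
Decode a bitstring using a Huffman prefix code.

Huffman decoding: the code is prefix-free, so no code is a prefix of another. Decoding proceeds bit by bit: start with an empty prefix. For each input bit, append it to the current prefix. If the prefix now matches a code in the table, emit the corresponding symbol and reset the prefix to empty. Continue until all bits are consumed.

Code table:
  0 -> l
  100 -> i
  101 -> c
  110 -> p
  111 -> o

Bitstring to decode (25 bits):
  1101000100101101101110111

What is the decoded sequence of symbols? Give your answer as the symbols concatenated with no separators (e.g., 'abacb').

Bit 0: prefix='1' (no match yet)
Bit 1: prefix='11' (no match yet)
Bit 2: prefix='110' -> emit 'p', reset
Bit 3: prefix='1' (no match yet)
Bit 4: prefix='10' (no match yet)
Bit 5: prefix='100' -> emit 'i', reset
Bit 6: prefix='0' -> emit 'l', reset
Bit 7: prefix='1' (no match yet)
Bit 8: prefix='10' (no match yet)
Bit 9: prefix='100' -> emit 'i', reset
Bit 10: prefix='1' (no match yet)
Bit 11: prefix='10' (no match yet)
Bit 12: prefix='101' -> emit 'c', reset
Bit 13: prefix='1' (no match yet)
Bit 14: prefix='10' (no match yet)
Bit 15: prefix='101' -> emit 'c', reset
Bit 16: prefix='1' (no match yet)
Bit 17: prefix='10' (no match yet)
Bit 18: prefix='101' -> emit 'c', reset
Bit 19: prefix='1' (no match yet)
Bit 20: prefix='11' (no match yet)
Bit 21: prefix='110' -> emit 'p', reset
Bit 22: prefix='1' (no match yet)
Bit 23: prefix='11' (no match yet)
Bit 24: prefix='111' -> emit 'o', reset

Answer: pilicccpo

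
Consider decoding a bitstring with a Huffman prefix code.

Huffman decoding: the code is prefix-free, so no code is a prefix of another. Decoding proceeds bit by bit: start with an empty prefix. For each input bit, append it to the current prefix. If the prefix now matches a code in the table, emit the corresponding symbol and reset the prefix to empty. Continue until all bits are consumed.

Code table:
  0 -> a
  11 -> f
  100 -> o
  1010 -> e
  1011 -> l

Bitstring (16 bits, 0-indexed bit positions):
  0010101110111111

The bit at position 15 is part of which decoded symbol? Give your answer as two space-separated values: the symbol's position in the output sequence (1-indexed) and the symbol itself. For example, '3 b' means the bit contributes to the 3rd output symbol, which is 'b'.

Answer: 7 f

Derivation:
Bit 0: prefix='0' -> emit 'a', reset
Bit 1: prefix='0' -> emit 'a', reset
Bit 2: prefix='1' (no match yet)
Bit 3: prefix='10' (no match yet)
Bit 4: prefix='101' (no match yet)
Bit 5: prefix='1010' -> emit 'e', reset
Bit 6: prefix='1' (no match yet)
Bit 7: prefix='11' -> emit 'f', reset
Bit 8: prefix='1' (no match yet)
Bit 9: prefix='10' (no match yet)
Bit 10: prefix='101' (no match yet)
Bit 11: prefix='1011' -> emit 'l', reset
Bit 12: prefix='1' (no match yet)
Bit 13: prefix='11' -> emit 'f', reset
Bit 14: prefix='1' (no match yet)
Bit 15: prefix='11' -> emit 'f', reset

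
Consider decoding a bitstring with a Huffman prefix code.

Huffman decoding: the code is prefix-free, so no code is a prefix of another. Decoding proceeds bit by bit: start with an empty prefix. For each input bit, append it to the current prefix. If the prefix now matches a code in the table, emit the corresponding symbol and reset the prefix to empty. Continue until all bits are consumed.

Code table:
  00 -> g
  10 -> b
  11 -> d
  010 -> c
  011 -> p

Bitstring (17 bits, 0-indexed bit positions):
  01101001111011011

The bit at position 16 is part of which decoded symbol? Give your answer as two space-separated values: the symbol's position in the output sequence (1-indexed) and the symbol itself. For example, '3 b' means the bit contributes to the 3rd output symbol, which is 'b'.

Answer: 6 p

Derivation:
Bit 0: prefix='0' (no match yet)
Bit 1: prefix='01' (no match yet)
Bit 2: prefix='011' -> emit 'p', reset
Bit 3: prefix='0' (no match yet)
Bit 4: prefix='01' (no match yet)
Bit 5: prefix='010' -> emit 'c', reset
Bit 6: prefix='0' (no match yet)
Bit 7: prefix='01' (no match yet)
Bit 8: prefix='011' -> emit 'p', reset
Bit 9: prefix='1' (no match yet)
Bit 10: prefix='11' -> emit 'd', reset
Bit 11: prefix='0' (no match yet)
Bit 12: prefix='01' (no match yet)
Bit 13: prefix='011' -> emit 'p', reset
Bit 14: prefix='0' (no match yet)
Bit 15: prefix='01' (no match yet)
Bit 16: prefix='011' -> emit 'p', reset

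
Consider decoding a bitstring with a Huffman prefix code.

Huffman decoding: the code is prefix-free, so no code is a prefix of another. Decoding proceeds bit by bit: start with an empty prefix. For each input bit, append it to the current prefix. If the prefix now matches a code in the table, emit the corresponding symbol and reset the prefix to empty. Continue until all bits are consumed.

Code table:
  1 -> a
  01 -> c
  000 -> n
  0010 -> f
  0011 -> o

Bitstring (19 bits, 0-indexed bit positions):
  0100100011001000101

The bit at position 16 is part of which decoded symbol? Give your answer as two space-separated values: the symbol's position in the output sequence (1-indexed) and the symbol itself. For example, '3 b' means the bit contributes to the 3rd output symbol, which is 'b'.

Bit 0: prefix='0' (no match yet)
Bit 1: prefix='01' -> emit 'c', reset
Bit 2: prefix='0' (no match yet)
Bit 3: prefix='00' (no match yet)
Bit 4: prefix='001' (no match yet)
Bit 5: prefix='0010' -> emit 'f', reset
Bit 6: prefix='0' (no match yet)
Bit 7: prefix='00' (no match yet)
Bit 8: prefix='001' (no match yet)
Bit 9: prefix='0011' -> emit 'o', reset
Bit 10: prefix='0' (no match yet)
Bit 11: prefix='00' (no match yet)
Bit 12: prefix='001' (no match yet)
Bit 13: prefix='0010' -> emit 'f', reset
Bit 14: prefix='0' (no match yet)
Bit 15: prefix='00' (no match yet)
Bit 16: prefix='001' (no match yet)
Bit 17: prefix='0010' -> emit 'f', reset
Bit 18: prefix='1' -> emit 'a', reset

Answer: 5 f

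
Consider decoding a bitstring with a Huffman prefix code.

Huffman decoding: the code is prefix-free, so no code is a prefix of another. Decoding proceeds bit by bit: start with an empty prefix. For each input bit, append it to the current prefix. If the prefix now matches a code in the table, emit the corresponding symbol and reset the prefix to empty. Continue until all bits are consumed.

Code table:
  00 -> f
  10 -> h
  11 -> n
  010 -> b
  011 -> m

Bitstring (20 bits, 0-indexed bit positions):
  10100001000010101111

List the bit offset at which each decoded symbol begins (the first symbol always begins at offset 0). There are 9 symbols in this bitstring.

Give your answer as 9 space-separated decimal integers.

Answer: 0 2 4 6 9 11 14 16 18

Derivation:
Bit 0: prefix='1' (no match yet)
Bit 1: prefix='10' -> emit 'h', reset
Bit 2: prefix='1' (no match yet)
Bit 3: prefix='10' -> emit 'h', reset
Bit 4: prefix='0' (no match yet)
Bit 5: prefix='00' -> emit 'f', reset
Bit 6: prefix='0' (no match yet)
Bit 7: prefix='01' (no match yet)
Bit 8: prefix='010' -> emit 'b', reset
Bit 9: prefix='0' (no match yet)
Bit 10: prefix='00' -> emit 'f', reset
Bit 11: prefix='0' (no match yet)
Bit 12: prefix='01' (no match yet)
Bit 13: prefix='010' -> emit 'b', reset
Bit 14: prefix='1' (no match yet)
Bit 15: prefix='10' -> emit 'h', reset
Bit 16: prefix='1' (no match yet)
Bit 17: prefix='11' -> emit 'n', reset
Bit 18: prefix='1' (no match yet)
Bit 19: prefix='11' -> emit 'n', reset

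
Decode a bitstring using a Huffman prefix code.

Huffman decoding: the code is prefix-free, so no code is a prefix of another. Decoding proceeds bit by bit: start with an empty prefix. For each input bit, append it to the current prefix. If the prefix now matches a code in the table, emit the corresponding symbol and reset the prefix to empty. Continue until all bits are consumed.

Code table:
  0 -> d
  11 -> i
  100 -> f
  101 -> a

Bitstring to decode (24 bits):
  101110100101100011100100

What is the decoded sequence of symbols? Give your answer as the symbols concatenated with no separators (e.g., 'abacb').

Bit 0: prefix='1' (no match yet)
Bit 1: prefix='10' (no match yet)
Bit 2: prefix='101' -> emit 'a', reset
Bit 3: prefix='1' (no match yet)
Bit 4: prefix='11' -> emit 'i', reset
Bit 5: prefix='0' -> emit 'd', reset
Bit 6: prefix='1' (no match yet)
Bit 7: prefix='10' (no match yet)
Bit 8: prefix='100' -> emit 'f', reset
Bit 9: prefix='1' (no match yet)
Bit 10: prefix='10' (no match yet)
Bit 11: prefix='101' -> emit 'a', reset
Bit 12: prefix='1' (no match yet)
Bit 13: prefix='10' (no match yet)
Bit 14: prefix='100' -> emit 'f', reset
Bit 15: prefix='0' -> emit 'd', reset
Bit 16: prefix='1' (no match yet)
Bit 17: prefix='11' -> emit 'i', reset
Bit 18: prefix='1' (no match yet)
Bit 19: prefix='10' (no match yet)
Bit 20: prefix='100' -> emit 'f', reset
Bit 21: prefix='1' (no match yet)
Bit 22: prefix='10' (no match yet)
Bit 23: prefix='100' -> emit 'f', reset

Answer: aidfafdiff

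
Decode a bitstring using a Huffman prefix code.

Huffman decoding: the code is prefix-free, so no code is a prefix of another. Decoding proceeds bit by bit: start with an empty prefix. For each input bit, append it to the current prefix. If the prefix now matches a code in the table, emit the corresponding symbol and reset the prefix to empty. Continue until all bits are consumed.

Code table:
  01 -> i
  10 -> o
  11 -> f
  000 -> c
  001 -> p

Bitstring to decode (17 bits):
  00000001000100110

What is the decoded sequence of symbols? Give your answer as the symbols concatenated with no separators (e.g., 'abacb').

Answer: ccicoio

Derivation:
Bit 0: prefix='0' (no match yet)
Bit 1: prefix='00' (no match yet)
Bit 2: prefix='000' -> emit 'c', reset
Bit 3: prefix='0' (no match yet)
Bit 4: prefix='00' (no match yet)
Bit 5: prefix='000' -> emit 'c', reset
Bit 6: prefix='0' (no match yet)
Bit 7: prefix='01' -> emit 'i', reset
Bit 8: prefix='0' (no match yet)
Bit 9: prefix='00' (no match yet)
Bit 10: prefix='000' -> emit 'c', reset
Bit 11: prefix='1' (no match yet)
Bit 12: prefix='10' -> emit 'o', reset
Bit 13: prefix='0' (no match yet)
Bit 14: prefix='01' -> emit 'i', reset
Bit 15: prefix='1' (no match yet)
Bit 16: prefix='10' -> emit 'o', reset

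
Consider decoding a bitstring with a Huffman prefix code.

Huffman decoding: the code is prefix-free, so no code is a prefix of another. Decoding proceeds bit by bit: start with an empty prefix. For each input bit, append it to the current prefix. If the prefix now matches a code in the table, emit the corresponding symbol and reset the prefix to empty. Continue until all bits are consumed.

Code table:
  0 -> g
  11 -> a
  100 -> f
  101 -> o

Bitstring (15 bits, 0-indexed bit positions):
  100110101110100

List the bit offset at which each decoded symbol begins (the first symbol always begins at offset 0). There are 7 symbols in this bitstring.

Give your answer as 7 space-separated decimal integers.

Bit 0: prefix='1' (no match yet)
Bit 1: prefix='10' (no match yet)
Bit 2: prefix='100' -> emit 'f', reset
Bit 3: prefix='1' (no match yet)
Bit 4: prefix='11' -> emit 'a', reset
Bit 5: prefix='0' -> emit 'g', reset
Bit 6: prefix='1' (no match yet)
Bit 7: prefix='10' (no match yet)
Bit 8: prefix='101' -> emit 'o', reset
Bit 9: prefix='1' (no match yet)
Bit 10: prefix='11' -> emit 'a', reset
Bit 11: prefix='0' -> emit 'g', reset
Bit 12: prefix='1' (no match yet)
Bit 13: prefix='10' (no match yet)
Bit 14: prefix='100' -> emit 'f', reset

Answer: 0 3 5 6 9 11 12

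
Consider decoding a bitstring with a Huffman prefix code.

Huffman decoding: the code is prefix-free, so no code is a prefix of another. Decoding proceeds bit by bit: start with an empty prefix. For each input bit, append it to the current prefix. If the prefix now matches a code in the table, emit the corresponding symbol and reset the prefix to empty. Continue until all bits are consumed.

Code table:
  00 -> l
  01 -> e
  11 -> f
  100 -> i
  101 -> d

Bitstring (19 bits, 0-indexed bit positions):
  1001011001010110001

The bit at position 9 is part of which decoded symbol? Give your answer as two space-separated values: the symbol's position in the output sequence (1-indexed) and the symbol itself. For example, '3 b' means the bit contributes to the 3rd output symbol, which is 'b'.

Bit 0: prefix='1' (no match yet)
Bit 1: prefix='10' (no match yet)
Bit 2: prefix='100' -> emit 'i', reset
Bit 3: prefix='1' (no match yet)
Bit 4: prefix='10' (no match yet)
Bit 5: prefix='101' -> emit 'd', reset
Bit 6: prefix='1' (no match yet)
Bit 7: prefix='10' (no match yet)
Bit 8: prefix='100' -> emit 'i', reset
Bit 9: prefix='1' (no match yet)
Bit 10: prefix='10' (no match yet)
Bit 11: prefix='101' -> emit 'd', reset
Bit 12: prefix='0' (no match yet)
Bit 13: prefix='01' -> emit 'e', reset

Answer: 4 d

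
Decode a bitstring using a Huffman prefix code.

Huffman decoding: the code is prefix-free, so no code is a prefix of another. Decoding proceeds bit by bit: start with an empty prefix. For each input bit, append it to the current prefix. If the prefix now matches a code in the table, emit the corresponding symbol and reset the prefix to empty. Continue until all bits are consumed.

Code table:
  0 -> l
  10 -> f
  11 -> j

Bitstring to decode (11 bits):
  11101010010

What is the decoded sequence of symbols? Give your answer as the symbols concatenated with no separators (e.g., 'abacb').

Bit 0: prefix='1' (no match yet)
Bit 1: prefix='11' -> emit 'j', reset
Bit 2: prefix='1' (no match yet)
Bit 3: prefix='10' -> emit 'f', reset
Bit 4: prefix='1' (no match yet)
Bit 5: prefix='10' -> emit 'f', reset
Bit 6: prefix='1' (no match yet)
Bit 7: prefix='10' -> emit 'f', reset
Bit 8: prefix='0' -> emit 'l', reset
Bit 9: prefix='1' (no match yet)
Bit 10: prefix='10' -> emit 'f', reset

Answer: jffflf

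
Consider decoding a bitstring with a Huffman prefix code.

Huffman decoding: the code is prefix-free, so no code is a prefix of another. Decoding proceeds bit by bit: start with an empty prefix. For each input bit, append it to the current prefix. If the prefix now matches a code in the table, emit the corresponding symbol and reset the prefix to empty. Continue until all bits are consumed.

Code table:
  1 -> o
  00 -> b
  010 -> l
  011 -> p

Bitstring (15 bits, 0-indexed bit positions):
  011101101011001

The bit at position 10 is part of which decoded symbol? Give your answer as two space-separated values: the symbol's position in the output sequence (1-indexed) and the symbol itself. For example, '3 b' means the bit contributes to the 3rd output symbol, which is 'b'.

Answer: 5 o

Derivation:
Bit 0: prefix='0' (no match yet)
Bit 1: prefix='01' (no match yet)
Bit 2: prefix='011' -> emit 'p', reset
Bit 3: prefix='1' -> emit 'o', reset
Bit 4: prefix='0' (no match yet)
Bit 5: prefix='01' (no match yet)
Bit 6: prefix='011' -> emit 'p', reset
Bit 7: prefix='0' (no match yet)
Bit 8: prefix='01' (no match yet)
Bit 9: prefix='010' -> emit 'l', reset
Bit 10: prefix='1' -> emit 'o', reset
Bit 11: prefix='1' -> emit 'o', reset
Bit 12: prefix='0' (no match yet)
Bit 13: prefix='00' -> emit 'b', reset
Bit 14: prefix='1' -> emit 'o', reset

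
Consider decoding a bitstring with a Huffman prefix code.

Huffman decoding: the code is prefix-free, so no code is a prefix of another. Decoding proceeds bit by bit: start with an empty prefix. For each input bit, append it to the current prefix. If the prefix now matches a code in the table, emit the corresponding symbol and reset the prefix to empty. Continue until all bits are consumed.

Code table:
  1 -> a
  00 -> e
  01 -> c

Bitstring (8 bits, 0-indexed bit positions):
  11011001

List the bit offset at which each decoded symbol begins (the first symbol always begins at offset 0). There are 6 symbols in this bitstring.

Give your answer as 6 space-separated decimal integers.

Bit 0: prefix='1' -> emit 'a', reset
Bit 1: prefix='1' -> emit 'a', reset
Bit 2: prefix='0' (no match yet)
Bit 3: prefix='01' -> emit 'c', reset
Bit 4: prefix='1' -> emit 'a', reset
Bit 5: prefix='0' (no match yet)
Bit 6: prefix='00' -> emit 'e', reset
Bit 7: prefix='1' -> emit 'a', reset

Answer: 0 1 2 4 5 7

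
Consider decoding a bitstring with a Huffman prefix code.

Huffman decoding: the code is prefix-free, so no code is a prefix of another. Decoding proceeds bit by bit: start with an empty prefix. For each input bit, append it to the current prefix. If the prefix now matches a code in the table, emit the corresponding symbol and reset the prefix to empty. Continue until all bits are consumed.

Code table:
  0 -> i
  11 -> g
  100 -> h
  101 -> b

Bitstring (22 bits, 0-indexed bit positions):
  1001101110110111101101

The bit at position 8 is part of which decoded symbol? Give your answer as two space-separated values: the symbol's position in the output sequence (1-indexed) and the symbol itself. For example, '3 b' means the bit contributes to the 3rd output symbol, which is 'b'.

Answer: 5 b

Derivation:
Bit 0: prefix='1' (no match yet)
Bit 1: prefix='10' (no match yet)
Bit 2: prefix='100' -> emit 'h', reset
Bit 3: prefix='1' (no match yet)
Bit 4: prefix='11' -> emit 'g', reset
Bit 5: prefix='0' -> emit 'i', reset
Bit 6: prefix='1' (no match yet)
Bit 7: prefix='11' -> emit 'g', reset
Bit 8: prefix='1' (no match yet)
Bit 9: prefix='10' (no match yet)
Bit 10: prefix='101' -> emit 'b', reset
Bit 11: prefix='1' (no match yet)
Bit 12: prefix='10' (no match yet)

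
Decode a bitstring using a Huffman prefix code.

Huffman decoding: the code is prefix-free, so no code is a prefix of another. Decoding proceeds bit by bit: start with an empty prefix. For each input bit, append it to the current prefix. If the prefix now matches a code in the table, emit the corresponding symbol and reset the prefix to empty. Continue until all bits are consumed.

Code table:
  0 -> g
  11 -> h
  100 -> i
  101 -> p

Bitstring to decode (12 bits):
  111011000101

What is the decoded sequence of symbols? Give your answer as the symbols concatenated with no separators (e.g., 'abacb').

Bit 0: prefix='1' (no match yet)
Bit 1: prefix='11' -> emit 'h', reset
Bit 2: prefix='1' (no match yet)
Bit 3: prefix='10' (no match yet)
Bit 4: prefix='101' -> emit 'p', reset
Bit 5: prefix='1' (no match yet)
Bit 6: prefix='10' (no match yet)
Bit 7: prefix='100' -> emit 'i', reset
Bit 8: prefix='0' -> emit 'g', reset
Bit 9: prefix='1' (no match yet)
Bit 10: prefix='10' (no match yet)
Bit 11: prefix='101' -> emit 'p', reset

Answer: hpigp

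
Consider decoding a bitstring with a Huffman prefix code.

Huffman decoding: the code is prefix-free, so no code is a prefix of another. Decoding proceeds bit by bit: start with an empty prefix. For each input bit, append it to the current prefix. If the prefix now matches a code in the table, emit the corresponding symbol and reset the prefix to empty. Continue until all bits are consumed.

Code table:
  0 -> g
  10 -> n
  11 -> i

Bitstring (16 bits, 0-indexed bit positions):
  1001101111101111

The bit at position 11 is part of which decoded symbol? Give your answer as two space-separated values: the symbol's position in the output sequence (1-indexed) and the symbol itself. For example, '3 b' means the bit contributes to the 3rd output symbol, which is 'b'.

Answer: 7 n

Derivation:
Bit 0: prefix='1' (no match yet)
Bit 1: prefix='10' -> emit 'n', reset
Bit 2: prefix='0' -> emit 'g', reset
Bit 3: prefix='1' (no match yet)
Bit 4: prefix='11' -> emit 'i', reset
Bit 5: prefix='0' -> emit 'g', reset
Bit 6: prefix='1' (no match yet)
Bit 7: prefix='11' -> emit 'i', reset
Bit 8: prefix='1' (no match yet)
Bit 9: prefix='11' -> emit 'i', reset
Bit 10: prefix='1' (no match yet)
Bit 11: prefix='10' -> emit 'n', reset
Bit 12: prefix='1' (no match yet)
Bit 13: prefix='11' -> emit 'i', reset
Bit 14: prefix='1' (no match yet)
Bit 15: prefix='11' -> emit 'i', reset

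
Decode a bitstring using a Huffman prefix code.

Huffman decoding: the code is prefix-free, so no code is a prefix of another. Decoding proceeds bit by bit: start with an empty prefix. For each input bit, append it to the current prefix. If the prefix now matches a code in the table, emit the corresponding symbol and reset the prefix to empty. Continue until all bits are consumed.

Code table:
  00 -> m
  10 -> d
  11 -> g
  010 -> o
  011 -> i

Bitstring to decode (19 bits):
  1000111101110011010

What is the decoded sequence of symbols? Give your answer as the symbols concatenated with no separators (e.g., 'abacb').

Bit 0: prefix='1' (no match yet)
Bit 1: prefix='10' -> emit 'd', reset
Bit 2: prefix='0' (no match yet)
Bit 3: prefix='00' -> emit 'm', reset
Bit 4: prefix='1' (no match yet)
Bit 5: prefix='11' -> emit 'g', reset
Bit 6: prefix='1' (no match yet)
Bit 7: prefix='11' -> emit 'g', reset
Bit 8: prefix='0' (no match yet)
Bit 9: prefix='01' (no match yet)
Bit 10: prefix='011' -> emit 'i', reset
Bit 11: prefix='1' (no match yet)
Bit 12: prefix='10' -> emit 'd', reset
Bit 13: prefix='0' (no match yet)
Bit 14: prefix='01' (no match yet)
Bit 15: prefix='011' -> emit 'i', reset
Bit 16: prefix='0' (no match yet)
Bit 17: prefix='01' (no match yet)
Bit 18: prefix='010' -> emit 'o', reset

Answer: dmggidio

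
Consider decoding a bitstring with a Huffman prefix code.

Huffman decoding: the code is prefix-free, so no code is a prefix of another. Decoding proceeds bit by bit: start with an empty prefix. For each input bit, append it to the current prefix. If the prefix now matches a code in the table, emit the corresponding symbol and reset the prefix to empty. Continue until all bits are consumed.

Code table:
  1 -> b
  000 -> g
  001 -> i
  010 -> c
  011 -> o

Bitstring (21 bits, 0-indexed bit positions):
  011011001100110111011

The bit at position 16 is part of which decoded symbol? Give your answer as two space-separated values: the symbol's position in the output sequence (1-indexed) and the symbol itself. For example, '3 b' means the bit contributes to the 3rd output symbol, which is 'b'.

Answer: 7 o

Derivation:
Bit 0: prefix='0' (no match yet)
Bit 1: prefix='01' (no match yet)
Bit 2: prefix='011' -> emit 'o', reset
Bit 3: prefix='0' (no match yet)
Bit 4: prefix='01' (no match yet)
Bit 5: prefix='011' -> emit 'o', reset
Bit 6: prefix='0' (no match yet)
Bit 7: prefix='00' (no match yet)
Bit 8: prefix='001' -> emit 'i', reset
Bit 9: prefix='1' -> emit 'b', reset
Bit 10: prefix='0' (no match yet)
Bit 11: prefix='00' (no match yet)
Bit 12: prefix='001' -> emit 'i', reset
Bit 13: prefix='1' -> emit 'b', reset
Bit 14: prefix='0' (no match yet)
Bit 15: prefix='01' (no match yet)
Bit 16: prefix='011' -> emit 'o', reset
Bit 17: prefix='1' -> emit 'b', reset
Bit 18: prefix='0' (no match yet)
Bit 19: prefix='01' (no match yet)
Bit 20: prefix='011' -> emit 'o', reset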